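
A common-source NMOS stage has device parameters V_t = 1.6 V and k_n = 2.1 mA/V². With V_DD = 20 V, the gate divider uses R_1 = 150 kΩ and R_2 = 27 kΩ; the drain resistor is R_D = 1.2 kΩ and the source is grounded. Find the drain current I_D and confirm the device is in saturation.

I_D ≈ 2.2 mA

V_G = V_DD·R_2/(R_1+R_2) = 20×27/177 = 3.05 V. With the source grounded, V_GS = V_G = 3.05 V.
Assume saturation: I_D = (k_n/2)(V_GS − V_t)² = (2.1/2)×(3.05 − 1.6)² = 1.05×1.45² = 2.21 mA.
V_DS = V_DD − I_D·R_D = 20 − 2.21×1.2 = 17.3 V.
Saturation requires V_DS ≥ V_GS − V_t = 1.45 V; 17.3 ≥ 1.45 ✓.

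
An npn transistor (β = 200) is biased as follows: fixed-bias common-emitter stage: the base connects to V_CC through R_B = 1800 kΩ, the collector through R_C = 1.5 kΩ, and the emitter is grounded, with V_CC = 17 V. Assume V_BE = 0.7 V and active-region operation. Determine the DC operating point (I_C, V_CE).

Base loop: V_CC = I_B·R_B + V_BE, so I_B = (17 − 0.7)/1800 kΩ = 0.00906 mA.
In the active region I_C = β·I_B = 200 × 0.00906 = 1.81 mA.
Collector loop: V_CE = V_CC − I_C·R_C = 17 − 1.81×1.5 = 14.3 V.
Since V_CE = 14.3 V > V_CE(sat) ≈ 0.2 V, the transistor is in the active region as assumed.

I_C ≈ 1.8 mA, V_CE ≈ 14 V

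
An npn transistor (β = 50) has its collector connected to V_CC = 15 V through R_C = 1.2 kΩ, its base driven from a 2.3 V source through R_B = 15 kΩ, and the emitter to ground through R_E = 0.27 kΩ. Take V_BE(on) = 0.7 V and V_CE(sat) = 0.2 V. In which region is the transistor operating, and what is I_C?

Assume active. Base-emitter loop: I_B = (V_BB − V_BE)/(R_B + (β+1)R_E) = (2.3 − 0.7)/(15 + 51×0.27) = 0.0556 mA.
I_C = β·I_B = 50×0.0556 = 2.78 mA.
V_CE = V_CC − I_C·R_C − I_E·R_E = 15 − 2.78×1.2 − 2.84×0.27 = 10.9 V > V_CE(sat), so the active-region assumption holds.

active; I_C ≈ 2.8 mA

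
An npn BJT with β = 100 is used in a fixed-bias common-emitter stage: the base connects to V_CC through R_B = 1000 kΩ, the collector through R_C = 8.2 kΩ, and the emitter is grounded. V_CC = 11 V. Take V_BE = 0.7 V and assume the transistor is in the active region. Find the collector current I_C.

I_C ≈ 1 mA

Base loop: V_CC = I_B·R_B + V_BE, so I_B = (11 − 0.7)/1000 kΩ = 0.0103 mA.
In the active region I_C = β·I_B = 100 × 0.0103 = 1.03 mA.
Collector loop: V_CE = V_CC − I_C·R_C = 11 − 1.03×8.2 = 2.55 V.
Since V_CE = 2.55 V > V_CE(sat) ≈ 0.2 V, the transistor is in the active region as assumed.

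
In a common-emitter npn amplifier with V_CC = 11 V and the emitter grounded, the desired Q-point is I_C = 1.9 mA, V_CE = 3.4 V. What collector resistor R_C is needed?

R_C ≈ 4 kΩ

Collector loop: V_CC = I_C·R_C + V_CE.
R_C = (V_CC − V_CE)/I_C = (11 − 3.4)/1.9 = 4 kΩ.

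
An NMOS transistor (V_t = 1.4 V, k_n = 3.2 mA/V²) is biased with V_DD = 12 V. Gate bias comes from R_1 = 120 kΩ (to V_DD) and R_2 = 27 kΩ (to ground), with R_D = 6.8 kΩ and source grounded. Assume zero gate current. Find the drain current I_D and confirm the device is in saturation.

I_D ≈ 1 mA

V_G = V_DD·R_2/(R_1+R_2) = 12×27/147 = 2.2 V. With the source grounded, V_GS = V_G = 2.2 V.
Assume saturation: I_D = (k_n/2)(V_GS − V_t)² = (3.2/2)×(2.2 − 1.4)² = 1.6×0.804² = 1.03 mA.
V_DS = V_DD − I_D·R_D = 12 − 1.03×6.8 = 4.97 V.
Saturation requires V_DS ≥ V_GS − V_t = 0.804 V; 4.97 ≥ 0.804 ✓.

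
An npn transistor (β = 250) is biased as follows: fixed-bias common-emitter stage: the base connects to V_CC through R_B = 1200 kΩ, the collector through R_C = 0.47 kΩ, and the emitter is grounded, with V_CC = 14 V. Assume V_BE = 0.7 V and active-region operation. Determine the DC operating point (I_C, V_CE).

I_C ≈ 2.8 mA, V_CE ≈ 13 V

Base loop: V_CC = I_B·R_B + V_BE, so I_B = (14 − 0.7)/1200 kΩ = 0.0111 mA.
In the active region I_C = β·I_B = 250 × 0.0111 = 2.77 mA.
Collector loop: V_CE = V_CC − I_C·R_C = 14 − 2.77×0.47 = 12.7 V.
Since V_CE = 12.7 V > V_CE(sat) ≈ 0.2 V, the transistor is in the active region as assumed.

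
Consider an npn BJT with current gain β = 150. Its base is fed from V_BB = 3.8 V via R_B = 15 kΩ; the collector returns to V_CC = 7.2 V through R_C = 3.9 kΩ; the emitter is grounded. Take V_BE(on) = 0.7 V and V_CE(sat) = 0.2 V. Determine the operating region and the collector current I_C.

Assume active: I_B = (3.8 − 0.7)/15 = 0.207 mA, giving I_C = β·I_B = 31 mA.
But then V_CE = 7.2 − 31×3.9 = -114 V < V_CE(sat) = 0.2 V — impossible in the active region.
So the transistor is saturated. With V_CE = 0.2 V, I_C = (V_CC − 0.2)/R_C = 7/3.9 = 1.79 mA.
Check: β·I_B = 31 mA > I_C = 1.79 mA, confirming saturation.

saturation; I_C ≈ 1.8 mA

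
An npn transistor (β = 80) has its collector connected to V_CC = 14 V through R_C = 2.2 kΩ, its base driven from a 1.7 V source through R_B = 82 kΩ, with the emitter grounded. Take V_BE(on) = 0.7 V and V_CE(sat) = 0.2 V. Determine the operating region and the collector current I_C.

active; I_C ≈ 0.98 mA

Assume active. Base-emitter loop: I_B = (V_BB − V_BE)/R_B = (1.7 − 0.7)/82 = 0.0122 mA.
I_C = β·I_B = 80×0.0122 = 0.976 mA.
V_CE = V_CC − I_C·R_C = 14 − 0.976×2.2 = 11.9 V > V_CE(sat), so the active-region assumption holds.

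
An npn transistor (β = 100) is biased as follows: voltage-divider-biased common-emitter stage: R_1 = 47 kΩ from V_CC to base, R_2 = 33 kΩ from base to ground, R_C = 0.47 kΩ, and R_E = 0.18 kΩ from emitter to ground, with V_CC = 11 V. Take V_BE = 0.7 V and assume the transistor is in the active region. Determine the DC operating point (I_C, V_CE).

I_C ≈ 10 mA, V_CE ≈ 4.3 V

Thevenize the base divider: V_Th = V_CC·R_2/(R_1+R_2) = 11×33/80 = 4.54 V, R_Th = R_1‖R_2 = 19.4 kΩ.
Base-emitter loop: V_Th = I_B·R_Th + V_BE + (β+1)I_B·R_E, so I_B = (4.54 − 0.7) / (19.4 + 101×0.18) = 0.102 mA.
I_C = β·I_B = 100×0.102 = 10.2 mA, and I_E = (β+1)I_B = 10.3 mA.
V_CE = V_CC − I_C·R_C − I_E·R_E = 11 − 10.2×0.47 − 10.3×0.18 = 4.34 V.
V_CE = 4.34 V > 0.2 V confirms active-region operation.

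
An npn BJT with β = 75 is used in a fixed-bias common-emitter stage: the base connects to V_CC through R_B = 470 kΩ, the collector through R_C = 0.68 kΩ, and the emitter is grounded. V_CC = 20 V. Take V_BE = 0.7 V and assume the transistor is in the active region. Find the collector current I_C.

Base loop: V_CC = I_B·R_B + V_BE, so I_B = (20 − 0.7)/470 kΩ = 0.0411 mA.
In the active region I_C = β·I_B = 75 × 0.0411 = 3.08 mA.
Collector loop: V_CE = V_CC − I_C·R_C = 20 − 3.08×0.68 = 17.9 V.
Since V_CE = 17.9 V > V_CE(sat) ≈ 0.2 V, the transistor is in the active region as assumed.

I_C ≈ 3.1 mA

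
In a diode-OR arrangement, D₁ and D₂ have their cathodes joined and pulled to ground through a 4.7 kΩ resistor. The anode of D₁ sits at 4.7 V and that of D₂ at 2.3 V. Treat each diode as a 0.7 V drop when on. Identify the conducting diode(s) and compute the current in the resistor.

Only D₁ conducts; I_R ≈ 0.85 mA

Assume both conduct. Then node N would need to be at both 4.7−0.7 = 4 V and 2.3−0.7 = 1.6 V, which is impossible.
Assume only D₁ conducts: V_N = 4.7 − 0.7 = 4 V, so I_R = 4/4.7 = 0.851 mA.
Check D₂: its anode-to-cathode voltage is 2.3 − 4 = -1.7 V < 0.7 V, so it is off. The assumption is consistent.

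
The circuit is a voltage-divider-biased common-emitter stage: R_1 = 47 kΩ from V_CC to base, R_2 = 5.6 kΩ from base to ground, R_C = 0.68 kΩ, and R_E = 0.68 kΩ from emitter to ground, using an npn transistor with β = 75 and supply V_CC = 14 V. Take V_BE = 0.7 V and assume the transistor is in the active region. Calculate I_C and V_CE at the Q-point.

Thevenize the base divider: V_Th = V_CC·R_2/(R_1+R_2) = 14×5.6/52.6 = 1.49 V, R_Th = R_1‖R_2 = 5 kΩ.
Base-emitter loop: V_Th = I_B·R_Th + V_BE + (β+1)I_B·R_E, so I_B = (1.49 − 0.7) / (5 + 76×0.68) = 0.0139 mA.
I_C = β·I_B = 75×0.0139 = 1.05 mA, and I_E = (β+1)I_B = 1.06 mA.
V_CE = V_CC − I_C·R_C − I_E·R_E = 14 − 1.05×0.68 − 1.06×0.68 = 12.6 V.
V_CE = 12.6 V > 0.2 V confirms active-region operation.

I_C ≈ 1 mA, V_CE ≈ 13 V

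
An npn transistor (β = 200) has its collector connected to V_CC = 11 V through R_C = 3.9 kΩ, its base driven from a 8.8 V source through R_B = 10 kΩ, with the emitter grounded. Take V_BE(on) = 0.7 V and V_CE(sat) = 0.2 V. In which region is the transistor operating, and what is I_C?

saturation; I_C ≈ 2.8 mA

Assume active: I_B = (8.8 − 0.7)/10 = 0.81 mA, giving I_C = β·I_B = 162 mA.
But then V_CE = 11 − 162×3.9 = -621 V < V_CE(sat) = 0.2 V — impossible in the active region.
So the transistor is saturated. With V_CE = 0.2 V, I_C = (V_CC − 0.2)/R_C = 10.8/3.9 = 2.77 mA.
Check: β·I_B = 162 mA > I_C = 2.77 mA, confirming saturation.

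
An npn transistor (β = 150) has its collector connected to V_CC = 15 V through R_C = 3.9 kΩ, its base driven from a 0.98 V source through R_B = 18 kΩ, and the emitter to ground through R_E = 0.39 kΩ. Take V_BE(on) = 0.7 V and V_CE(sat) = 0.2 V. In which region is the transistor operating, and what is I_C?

active; I_C ≈ 0.55 mA

Assume active. Base-emitter loop: I_B = (V_BB − V_BE)/(R_B + (β+1)R_E) = (0.98 − 0.7)/(18 + 151×0.39) = 0.00364 mA.
I_C = β·I_B = 150×0.00364 = 0.546 mA.
V_CE = V_CC − I_C·R_C − I_E·R_E = 15 − 0.546×3.9 − 0.55×0.39 = 12.7 V > V_CE(sat), so the active-region assumption holds.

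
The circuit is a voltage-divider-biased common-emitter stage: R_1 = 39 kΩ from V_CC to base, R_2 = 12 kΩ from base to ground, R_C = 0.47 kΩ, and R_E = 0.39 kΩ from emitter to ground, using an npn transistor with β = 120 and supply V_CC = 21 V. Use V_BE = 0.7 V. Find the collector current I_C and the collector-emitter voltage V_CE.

Thevenize the base divider: V_Th = V_CC·R_2/(R_1+R_2) = 21×12/51 = 4.94 V, R_Th = R_1‖R_2 = 9.18 kΩ.
Base-emitter loop: V_Th = I_B·R_Th + V_BE + (β+1)I_B·R_E, so I_B = (4.94 − 0.7) / (9.18 + 121×0.39) = 0.0752 mA.
I_C = β·I_B = 120×0.0752 = 9.03 mA, and I_E = (β+1)I_B = 9.1 mA.
V_CE = V_CC − I_C·R_C − I_E·R_E = 21 − 9.03×0.47 − 9.1×0.39 = 13.2 V.
V_CE = 13.2 V > 0.2 V confirms active-region operation.

I_C ≈ 9 mA, V_CE ≈ 13 V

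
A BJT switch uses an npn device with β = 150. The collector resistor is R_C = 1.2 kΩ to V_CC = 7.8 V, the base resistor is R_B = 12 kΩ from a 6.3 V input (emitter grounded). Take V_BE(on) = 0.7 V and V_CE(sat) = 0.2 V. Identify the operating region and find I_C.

saturation; I_C ≈ 6.3 mA

Assume active: I_B = (6.3 − 0.7)/12 = 0.467 mA, giving I_C = β·I_B = 70 mA.
But then V_CE = 7.8 − 70×1.2 = -76.2 V < V_CE(sat) = 0.2 V — impossible in the active region.
So the transistor is saturated. With V_CE = 0.2 V, I_C = (V_CC − 0.2)/R_C = 7.6/1.2 = 6.33 mA.
Check: β·I_B = 70 mA > I_C = 6.33 mA, confirming saturation.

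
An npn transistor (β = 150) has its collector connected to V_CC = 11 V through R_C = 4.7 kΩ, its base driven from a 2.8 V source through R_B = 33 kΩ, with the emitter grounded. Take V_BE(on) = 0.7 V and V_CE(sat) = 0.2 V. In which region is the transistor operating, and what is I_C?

Assume active: I_B = (2.8 − 0.7)/33 = 0.0636 mA, giving I_C = β·I_B = 9.55 mA.
But then V_CE = 11 − 9.55×4.7 = -33.9 V < V_CE(sat) = 0.2 V — impossible in the active region.
So the transistor is saturated. With V_CE = 0.2 V, I_C = (V_CC − 0.2)/R_C = 10.8/4.7 = 2.3 mA.
Check: β·I_B = 9.55 mA > I_C = 2.3 mA, confirming saturation.

saturation; I_C ≈ 2.3 mA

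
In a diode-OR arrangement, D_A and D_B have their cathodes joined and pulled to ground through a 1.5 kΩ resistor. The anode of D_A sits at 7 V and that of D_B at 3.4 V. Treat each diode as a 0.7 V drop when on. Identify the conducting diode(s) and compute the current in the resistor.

Assume both conduct. Then node N would need to be at both 7−0.7 = 6.3 V and 3.4−0.7 = 2.7 V, which is impossible.
Assume only D_A conducts: V_N = 7 − 0.7 = 6.3 V, so I_R = 6.3/1.5 = 4.2 mA.
Check D_B: its anode-to-cathode voltage is 3.4 − 6.3 = -2.9 V < 0.7 V, so it is off. The assumption is consistent.

Only D_A conducts; I_R ≈ 4.2 mA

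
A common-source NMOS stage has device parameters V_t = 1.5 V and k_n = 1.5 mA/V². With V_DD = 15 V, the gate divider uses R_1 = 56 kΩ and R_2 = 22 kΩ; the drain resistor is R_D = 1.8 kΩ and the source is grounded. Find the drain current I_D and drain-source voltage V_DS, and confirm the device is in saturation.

I_D ≈ 5.6 mA, V_DS ≈ 4.9 V

V_G = V_DD·R_2/(R_1+R_2) = 15×22/78 = 4.23 V. With the source grounded, V_GS = V_G = 4.23 V.
Assume saturation: I_D = (k_n/2)(V_GS − V_t)² = (1.5/2)×(4.23 − 1.5)² = 0.75×2.73² = 5.59 mA.
V_DS = V_DD − I_D·R_D = 15 − 5.59×1.8 = 4.93 V.
Saturation requires V_DS ≥ V_GS − V_t = 2.73 V; 4.93 ≥ 2.73 ✓.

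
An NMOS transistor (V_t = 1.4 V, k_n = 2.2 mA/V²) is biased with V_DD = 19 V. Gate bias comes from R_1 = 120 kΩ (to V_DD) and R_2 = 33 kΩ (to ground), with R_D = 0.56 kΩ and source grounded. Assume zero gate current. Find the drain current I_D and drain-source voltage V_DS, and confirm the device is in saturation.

V_G = V_DD·R_2/(R_1+R_2) = 19×33/153 = 4.1 V. With the source grounded, V_GS = V_G = 4.1 V.
Assume saturation: I_D = (k_n/2)(V_GS − V_t)² = (2.2/2)×(4.1 − 1.4)² = 1.1×2.7² = 8.01 mA.
V_DS = V_DD − I_D·R_D = 19 − 8.01×0.56 = 14.5 V.
Saturation requires V_DS ≥ V_GS − V_t = 2.7 V; 14.5 ≥ 2.7 ✓.

I_D ≈ 8 mA, V_DS ≈ 15 V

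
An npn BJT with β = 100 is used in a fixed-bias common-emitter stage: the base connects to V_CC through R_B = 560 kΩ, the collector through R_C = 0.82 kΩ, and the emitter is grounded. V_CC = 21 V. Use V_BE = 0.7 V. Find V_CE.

Base loop: V_CC = I_B·R_B + V_BE, so I_B = (21 − 0.7)/560 kΩ = 0.0363 mA.
In the active region I_C = β·I_B = 100 × 0.0363 = 3.63 mA.
Collector loop: V_CE = V_CC − I_C·R_C = 21 − 3.63×0.82 = 18 V.
Since V_CE = 18 V > V_CE(sat) ≈ 0.2 V, the transistor is in the active region as assumed.

V_CE ≈ 18 V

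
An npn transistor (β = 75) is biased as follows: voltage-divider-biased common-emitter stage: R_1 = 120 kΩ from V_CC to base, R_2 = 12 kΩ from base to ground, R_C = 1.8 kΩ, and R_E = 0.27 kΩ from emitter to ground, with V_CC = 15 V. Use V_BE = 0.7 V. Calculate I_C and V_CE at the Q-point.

I_C ≈ 1.6 mA, V_CE ≈ 12 V

Thevenize the base divider: V_Th = V_CC·R_2/(R_1+R_2) = 15×12/132 = 1.36 V, R_Th = R_1‖R_2 = 10.9 kΩ.
Base-emitter loop: V_Th = I_B·R_Th + V_BE + (β+1)I_B·R_E, so I_B = (1.36 − 0.7) / (10.9 + 76×0.27) = 0.0211 mA.
I_C = β·I_B = 75×0.0211 = 1.58 mA, and I_E = (β+1)I_B = 1.6 mA.
V_CE = V_CC − I_C·R_C − I_E·R_E = 15 − 1.58×1.8 − 1.6×0.27 = 11.7 V.
V_CE = 11.7 V > 0.2 V confirms active-region operation.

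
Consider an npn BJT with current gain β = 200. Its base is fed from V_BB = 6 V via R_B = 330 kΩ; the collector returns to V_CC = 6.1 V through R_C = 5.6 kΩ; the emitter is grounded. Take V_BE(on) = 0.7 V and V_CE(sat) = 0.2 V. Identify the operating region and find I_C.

Assume active: I_B = (6 − 0.7)/330 = 0.0161 mA, giving I_C = β·I_B = 3.21 mA.
But then V_CE = 6.1 − 3.21×5.6 = -11.9 V < V_CE(sat) = 0.2 V — impossible in the active region.
So the transistor is saturated. With V_CE = 0.2 V, I_C = (V_CC − 0.2)/R_C = 5.9/5.6 = 1.05 mA.
Check: β·I_B = 3.21 mA > I_C = 1.05 mA, confirming saturation.

saturation; I_C ≈ 1.1 mA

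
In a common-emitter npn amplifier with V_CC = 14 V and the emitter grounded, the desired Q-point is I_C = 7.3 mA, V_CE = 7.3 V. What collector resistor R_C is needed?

R_C ≈ 0.92 kΩ

Collector loop: V_CC = I_C·R_C + V_CE.
R_C = (V_CC − V_CE)/I_C = (14 − 7.3)/7.3 = 0.918 kΩ.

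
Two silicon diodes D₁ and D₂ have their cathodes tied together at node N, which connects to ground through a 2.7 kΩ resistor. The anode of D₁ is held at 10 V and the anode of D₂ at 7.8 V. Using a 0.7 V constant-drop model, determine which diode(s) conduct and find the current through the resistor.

Only D₁ conducts; I_R ≈ 3.4 mA

Assume both conduct. Then node N would need to be at both 10−0.7 = 9.3 V and 7.8−0.7 = 7.1 V, which is impossible.
Assume only D₁ conducts: V_N = 10 − 0.7 = 9.3 V, so I_R = 9.3/2.7 = 3.44 mA.
Check D₂: its anode-to-cathode voltage is 7.8 − 9.3 = -1.5 V < 0.7 V, so it is off. The assumption is consistent.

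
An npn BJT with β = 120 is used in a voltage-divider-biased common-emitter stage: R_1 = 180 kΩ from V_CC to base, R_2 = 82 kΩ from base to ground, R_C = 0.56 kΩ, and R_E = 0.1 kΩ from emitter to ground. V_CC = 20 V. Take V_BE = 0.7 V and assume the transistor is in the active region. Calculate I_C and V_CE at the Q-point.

I_C ≈ 9.7 mA, V_CE ≈ 14 V

Thevenize the base divider: V_Th = V_CC·R_2/(R_1+R_2) = 20×82/262 = 6.26 V, R_Th = R_1‖R_2 = 56.3 kΩ.
Base-emitter loop: V_Th = I_B·R_Th + V_BE + (β+1)I_B·R_E, so I_B = (6.26 − 0.7) / (56.3 + 121×0.1) = 0.0812 mA.
I_C = β·I_B = 120×0.0812 = 9.75 mA, and I_E = (β+1)I_B = 9.83 mA.
V_CE = V_CC − I_C·R_C − I_E·R_E = 20 − 9.75×0.56 − 9.83×0.1 = 13.6 V.
V_CE = 13.6 V > 0.2 V confirms active-region operation.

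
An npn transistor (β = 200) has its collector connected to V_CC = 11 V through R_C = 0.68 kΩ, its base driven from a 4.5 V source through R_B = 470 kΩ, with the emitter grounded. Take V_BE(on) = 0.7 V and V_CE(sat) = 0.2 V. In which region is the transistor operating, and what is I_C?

Assume active. Base-emitter loop: I_B = (V_BB − V_BE)/R_B = (4.5 − 0.7)/470 = 0.00809 mA.
I_C = β·I_B = 200×0.00809 = 1.62 mA.
V_CE = V_CC − I_C·R_C = 11 − 1.62×0.68 = 9.9 V > V_CE(sat), so the active-region assumption holds.

active; I_C ≈ 1.6 mA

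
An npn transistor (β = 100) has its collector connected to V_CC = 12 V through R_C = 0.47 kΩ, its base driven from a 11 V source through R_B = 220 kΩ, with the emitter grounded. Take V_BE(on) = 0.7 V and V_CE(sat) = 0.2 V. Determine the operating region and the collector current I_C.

Assume active. Base-emitter loop: I_B = (V_BB − V_BE)/R_B = (11 − 0.7)/220 = 0.0468 mA.
I_C = β·I_B = 100×0.0468 = 4.68 mA.
V_CE = V_CC − I_C·R_C = 12 − 4.68×0.47 = 9.8 V > V_CE(sat), so the active-region assumption holds.

active; I_C ≈ 4.7 mA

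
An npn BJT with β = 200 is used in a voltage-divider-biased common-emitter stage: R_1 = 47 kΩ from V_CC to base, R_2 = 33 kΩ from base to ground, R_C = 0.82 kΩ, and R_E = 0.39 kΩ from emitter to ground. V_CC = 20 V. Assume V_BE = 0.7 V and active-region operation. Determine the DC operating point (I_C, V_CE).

I_C ≈ 15 mA, V_CE ≈ 1.3 V

Thevenize the base divider: V_Th = V_CC·R_2/(R_1+R_2) = 20×33/80 = 8.25 V, R_Th = R_1‖R_2 = 19.4 kΩ.
Base-emitter loop: V_Th = I_B·R_Th + V_BE + (β+1)I_B·R_E, so I_B = (8.25 − 0.7) / (19.4 + 201×0.39) = 0.0772 mA.
I_C = β·I_B = 200×0.0772 = 15.4 mA, and I_E = (β+1)I_B = 15.5 mA.
V_CE = V_CC − I_C·R_C − I_E·R_E = 20 − 15.4×0.82 − 15.5×0.39 = 1.28 V.
V_CE = 1.28 V > 0.2 V confirms active-region operation.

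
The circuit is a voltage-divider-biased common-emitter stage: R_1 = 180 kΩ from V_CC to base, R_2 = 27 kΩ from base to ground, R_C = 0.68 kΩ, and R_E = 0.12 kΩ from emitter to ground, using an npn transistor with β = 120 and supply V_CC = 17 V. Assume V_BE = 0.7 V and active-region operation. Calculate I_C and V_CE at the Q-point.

Thevenize the base divider: V_Th = V_CC·R_2/(R_1+R_2) = 17×27/207 = 2.22 V, R_Th = R_1‖R_2 = 23.5 kΩ.
Base-emitter loop: V_Th = I_B·R_Th + V_BE + (β+1)I_B·R_E, so I_B = (2.22 − 0.7) / (23.5 + 121×0.12) = 0.0399 mA.
I_C = β·I_B = 120×0.0399 = 4.79 mA, and I_E = (β+1)I_B = 4.83 mA.
V_CE = V_CC − I_C·R_C − I_E·R_E = 17 − 4.79×0.68 − 4.83×0.12 = 13.2 V.
V_CE = 13.2 V > 0.2 V confirms active-region operation.

I_C ≈ 4.8 mA, V_CE ≈ 13 V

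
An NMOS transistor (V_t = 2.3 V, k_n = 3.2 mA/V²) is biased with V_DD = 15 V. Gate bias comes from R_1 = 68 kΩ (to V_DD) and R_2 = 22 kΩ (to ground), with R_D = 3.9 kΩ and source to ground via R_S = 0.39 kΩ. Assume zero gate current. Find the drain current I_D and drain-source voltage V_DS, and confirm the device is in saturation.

I_D ≈ 1.2 mA, V_DS ≈ 9.7 V

V_G = V_DD·R_2/(R_1+R_2) = 15×22/90 = 3.67 V.
Assume saturation: I_D = (k_n/2)(V_GS − V_t)² with V_GS = V_G − I_D·R_S = 3.67 − 0.39·I_D.
Substituting gives 0.243·I_D² − 2.71·I_D + 2.99 = 0, with roots I_D = 1.24 or 9.87 mA.
The root I_D = 9.87 mA gives V_GS = -0.184 V ≤ V_t, so take I_D = 1.24 mA.
Then V_GS = 3.18 V and V_DS = V_DD − I_D(R_D+R_S) = 15 − 1.24×4.29 = 9.66 V.
Saturation requires V_DS ≥ V_GS − V_t = 0.882 V; 9.66 ≥ 0.882 ✓.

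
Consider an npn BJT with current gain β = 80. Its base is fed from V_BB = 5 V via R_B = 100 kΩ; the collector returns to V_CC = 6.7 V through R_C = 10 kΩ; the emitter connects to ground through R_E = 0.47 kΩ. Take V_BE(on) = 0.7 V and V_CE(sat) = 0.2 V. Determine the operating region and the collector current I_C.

saturation; I_C ≈ 0.62 mA

Assume active: I_B = (5 − 0.7)/(100 + 81×0.47) = 0.0311 mA, I_C = β·I_B = 2.49 mA.
Then V_CE = 6.7 − 2.49×10 − 2.52×0.47 = -19.4 V < 0.2 V — the active assumption fails.
Re-solve with V_CE = 0.2 V. KCL at the emitter: V_E/R_E = (V_BB−0.7−V_E)/R_B + (V_CC−0.2−V_E)/R_C, giving V_E = 0.31 V.
I_C = (V_CC − 0.2 − V_E)/R_C = (6.5 − 0.31)/10 = 0.619 mA.
Check: I_B = (4.3 − 0.31)/100 = 0.0399 mA, and β·I_B = 3.19 mA > I_C, confirming saturation.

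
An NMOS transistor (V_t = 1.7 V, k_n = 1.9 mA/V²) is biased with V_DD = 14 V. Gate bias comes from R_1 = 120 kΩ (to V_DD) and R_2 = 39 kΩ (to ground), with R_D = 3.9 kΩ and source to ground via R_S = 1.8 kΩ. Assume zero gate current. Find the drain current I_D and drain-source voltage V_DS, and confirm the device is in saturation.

V_G = V_DD·R_2/(R_1+R_2) = 14×39/159 = 3.43 V.
Assume saturation: I_D = (k_n/2)(V_GS − V_t)² with V_GS = V_G − I_D·R_S = 3.43 − 1.8·I_D.
Substituting gives 3.08·I_D² − 6.93·I_D + 2.86 = 0, with roots I_D = 0.543 or 1.71 mA.
The root I_D = 1.71 mA gives V_GS = 0.359 V ≤ V_t, so take I_D = 0.543 mA.
Then V_GS = 2.46 V and V_DS = V_DD − I_D(R_D+R_S) = 14 − 0.543×5.7 = 10.9 V.
Saturation requires V_DS ≥ V_GS − V_t = 0.756 V; 10.9 ≥ 0.756 ✓.

I_D ≈ 0.54 mA, V_DS ≈ 11 V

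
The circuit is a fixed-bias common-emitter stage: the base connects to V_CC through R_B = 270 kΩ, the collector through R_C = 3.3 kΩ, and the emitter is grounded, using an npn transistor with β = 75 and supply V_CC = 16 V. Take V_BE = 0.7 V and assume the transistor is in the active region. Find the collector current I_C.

I_C ≈ 4.2 mA

Base loop: V_CC = I_B·R_B + V_BE, so I_B = (16 − 0.7)/270 kΩ = 0.0567 mA.
In the active region I_C = β·I_B = 75 × 0.0567 = 4.25 mA.
Collector loop: V_CE = V_CC − I_C·R_C = 16 − 4.25×3.3 = 1.98 V.
Since V_CE = 1.98 V > V_CE(sat) ≈ 0.2 V, the transistor is in the active region as assumed.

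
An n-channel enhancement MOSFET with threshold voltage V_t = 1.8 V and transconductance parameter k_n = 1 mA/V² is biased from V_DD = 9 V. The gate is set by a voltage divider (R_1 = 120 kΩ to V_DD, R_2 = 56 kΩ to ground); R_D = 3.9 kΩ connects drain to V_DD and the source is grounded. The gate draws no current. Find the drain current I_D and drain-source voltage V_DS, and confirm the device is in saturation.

I_D ≈ 0.57 mA, V_DS ≈ 6.8 V

V_G = V_DD·R_2/(R_1+R_2) = 9×56/176 = 2.86 V. With the source grounded, V_GS = V_G = 2.86 V.
Assume saturation: I_D = (k_n/2)(V_GS − V_t)² = (1/2)×(2.86 − 1.8)² = 0.5×1.06² = 0.566 mA.
V_DS = V_DD − I_D·R_D = 9 − 0.566×3.9 = 6.79 V.
Saturation requires V_DS ≥ V_GS − V_t = 1.06 V; 6.79 ≥ 1.06 ✓.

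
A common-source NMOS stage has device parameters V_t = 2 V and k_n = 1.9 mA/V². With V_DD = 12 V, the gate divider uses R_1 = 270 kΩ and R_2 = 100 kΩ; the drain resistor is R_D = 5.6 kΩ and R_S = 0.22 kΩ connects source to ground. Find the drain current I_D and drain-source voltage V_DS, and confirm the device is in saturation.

V_G = V_DD·R_2/(R_1+R_2) = 12×100/370 = 3.24 V.
Assume saturation: I_D = (k_n/2)(V_GS − V_t)² with V_GS = V_G − I_D·R_S = 3.24 − 0.22·I_D.
Substituting gives 0.046·I_D² − 1.52·I_D + 1.47 = 0, with roots I_D = 0.996 or 32.1 mA.
The root I_D = 32.1 mA gives V_GS = -3.81 V ≤ V_t, so take I_D = 0.996 mA.
Then V_GS = 3.02 V and V_DS = V_DD − I_D(R_D+R_S) = 12 − 0.996×5.82 = 6.2 V.
Saturation requires V_DS ≥ V_GS − V_t = 1.02 V; 6.2 ≥ 1.02 ✓.

I_D ≈ 1 mA, V_DS ≈ 6.2 V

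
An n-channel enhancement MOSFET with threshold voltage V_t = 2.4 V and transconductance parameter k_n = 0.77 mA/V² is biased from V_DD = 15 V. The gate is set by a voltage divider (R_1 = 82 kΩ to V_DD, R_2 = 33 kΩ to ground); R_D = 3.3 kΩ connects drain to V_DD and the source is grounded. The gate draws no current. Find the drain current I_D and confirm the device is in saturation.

I_D ≈ 1.4 mA

V_G = V_DD·R_2/(R_1+R_2) = 15×33/115 = 4.3 V. With the source grounded, V_GS = V_G = 4.3 V.
Assume saturation: I_D = (k_n/2)(V_GS − V_t)² = (0.77/2)×(4.3 − 2.4)² = 0.385×1.9² = 1.4 mA.
V_DS = V_DD − I_D·R_D = 15 − 1.4×3.3 = 10.4 V.
Saturation requires V_DS ≥ V_GS − V_t = 1.9 V; 10.4 ≥ 1.9 ✓.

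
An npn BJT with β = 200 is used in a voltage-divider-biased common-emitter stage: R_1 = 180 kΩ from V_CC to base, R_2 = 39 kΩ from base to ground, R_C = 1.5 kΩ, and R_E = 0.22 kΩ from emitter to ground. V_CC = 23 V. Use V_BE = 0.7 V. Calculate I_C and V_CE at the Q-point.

Thevenize the base divider: V_Th = V_CC·R_2/(R_1+R_2) = 23×39/219 = 4.1 V, R_Th = R_1‖R_2 = 32.1 kΩ.
Base-emitter loop: V_Th = I_B·R_Th + V_BE + (β+1)I_B·R_E, so I_B = (4.1 − 0.7) / (32.1 + 201×0.22) = 0.0445 mA.
I_C = β·I_B = 200×0.0445 = 8.9 mA, and I_E = (β+1)I_B = 8.95 mA.
V_CE = V_CC − I_C·R_C − I_E·R_E = 23 − 8.9×1.5 − 8.95×0.22 = 7.67 V.
V_CE = 7.67 V > 0.2 V confirms active-region operation.

I_C ≈ 8.9 mA, V_CE ≈ 7.7 V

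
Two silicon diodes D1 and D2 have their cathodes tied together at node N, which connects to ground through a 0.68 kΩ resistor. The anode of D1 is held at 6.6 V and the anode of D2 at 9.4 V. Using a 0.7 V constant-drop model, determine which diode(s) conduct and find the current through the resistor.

Assume both conduct. Then node N would need to be at both 6.6−0.7 = 5.9 V and 9.4−0.7 = 8.7 V, which is impossible.
Assume only D2 conducts: V_N = 9.4 − 0.7 = 8.7 V, so I_R = 8.7/0.68 = 12.8 mA.
Check D1: its anode-to-cathode voltage is 6.6 − 8.7 = -2.1 V < 0.7 V, so it is off. The assumption is consistent.

Only D2 conducts; I_R ≈ 13 mA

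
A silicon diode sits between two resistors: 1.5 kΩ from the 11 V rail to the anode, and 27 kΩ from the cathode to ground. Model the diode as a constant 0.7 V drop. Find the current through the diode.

The two resistors are in series with the diode, so KVL gives 11 = I·1.5 + 0.7 + I·27.
I = (11 − 0.7) / (1.5 + 27) kΩ = 10.3 / 28.5 = 0.361 mA.

I ≈ 0.36 mA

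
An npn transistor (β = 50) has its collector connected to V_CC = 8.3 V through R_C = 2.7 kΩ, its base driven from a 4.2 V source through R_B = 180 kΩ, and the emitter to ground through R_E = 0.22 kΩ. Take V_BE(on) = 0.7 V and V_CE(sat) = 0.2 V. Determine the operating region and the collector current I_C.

active; I_C ≈ 0.92 mA

Assume active. Base-emitter loop: I_B = (V_BB − V_BE)/(R_B + (β+1)R_E) = (4.2 − 0.7)/(180 + 51×0.22) = 0.0183 mA.
I_C = β·I_B = 50×0.0183 = 0.915 mA.
V_CE = V_CC − I_C·R_C − I_E·R_E = 8.3 − 0.915×2.7 − 0.933×0.22 = 5.62 V > V_CE(sat), so the active-region assumption holds.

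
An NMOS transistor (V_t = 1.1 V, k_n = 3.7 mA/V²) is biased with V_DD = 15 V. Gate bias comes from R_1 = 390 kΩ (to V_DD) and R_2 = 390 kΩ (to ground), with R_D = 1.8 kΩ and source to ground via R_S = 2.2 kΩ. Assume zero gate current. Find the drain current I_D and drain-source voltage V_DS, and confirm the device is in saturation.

V_G = V_DD·R_2/(R_1+R_2) = 15×390/780 = 7.5 V.
Assume saturation: I_D = (k_n/2)(V_GS − V_t)² with V_GS = V_G − I_D·R_S = 7.5 − 2.2·I_D.
Substituting gives 8.95·I_D² − 53.1·I_D + 75.8 = 0, with roots I_D = 2.39 or 3.54 mA.
The root I_D = 3.54 mA gives V_GS = -0.283 V ≤ V_t, so take I_D = 2.39 mA.
Then V_GS = 2.24 V and V_DS = V_DD − I_D(R_D+R_S) = 15 − 2.39×4 = 5.43 V.
Saturation requires V_DS ≥ V_GS − V_t = 1.14 V; 5.43 ≥ 1.14 ✓.

I_D ≈ 2.4 mA, V_DS ≈ 5.4 V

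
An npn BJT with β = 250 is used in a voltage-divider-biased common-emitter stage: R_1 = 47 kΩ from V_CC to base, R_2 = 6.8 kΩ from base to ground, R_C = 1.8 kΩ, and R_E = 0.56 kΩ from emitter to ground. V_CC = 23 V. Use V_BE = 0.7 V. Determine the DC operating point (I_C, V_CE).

I_C ≈ 3.8 mA, V_CE ≈ 14 V

Thevenize the base divider: V_Th = V_CC·R_2/(R_1+R_2) = 23×6.8/53.8 = 2.91 V, R_Th = R_1‖R_2 = 5.94 kΩ.
Base-emitter loop: V_Th = I_B·R_Th + V_BE + (β+1)I_B·R_E, so I_B = (2.91 − 0.7) / (5.94 + 251×0.56) = 0.0151 mA.
I_C = β·I_B = 250×0.0151 = 3.77 mA, and I_E = (β+1)I_B = 3.78 mA.
V_CE = V_CC − I_C·R_C − I_E·R_E = 23 − 3.77×1.8 − 3.78×0.56 = 14.1 V.
V_CE = 14.1 V > 0.2 V confirms active-region operation.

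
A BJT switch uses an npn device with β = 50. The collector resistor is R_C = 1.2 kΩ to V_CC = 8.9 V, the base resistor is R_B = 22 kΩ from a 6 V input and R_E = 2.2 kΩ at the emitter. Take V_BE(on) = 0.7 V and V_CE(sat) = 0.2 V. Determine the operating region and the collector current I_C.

Assume active. Base-emitter loop: I_B = (V_BB − V_BE)/(R_B + (β+1)R_E) = (6 − 0.7)/(22 + 51×2.2) = 0.0395 mA.
I_C = β·I_B = 50×0.0395 = 1.97 mA.
V_CE = V_CC − I_C·R_C − I_E·R_E = 8.9 − 1.97×1.2 − 2.01×2.2 = 2.1 V > V_CE(sat), so the active-region assumption holds.

active; I_C ≈ 2 mA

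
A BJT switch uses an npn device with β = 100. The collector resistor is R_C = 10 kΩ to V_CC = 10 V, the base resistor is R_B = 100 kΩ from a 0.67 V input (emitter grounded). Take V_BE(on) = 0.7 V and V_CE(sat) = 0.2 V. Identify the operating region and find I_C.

V_BB = 0.67 V ≤ V_BE(on) = 0.7 V, so the base-emitter junction is not forward biased.
The transistor is in cutoff: I_B = I_C = 0.

cutoff; I_C ≈ 0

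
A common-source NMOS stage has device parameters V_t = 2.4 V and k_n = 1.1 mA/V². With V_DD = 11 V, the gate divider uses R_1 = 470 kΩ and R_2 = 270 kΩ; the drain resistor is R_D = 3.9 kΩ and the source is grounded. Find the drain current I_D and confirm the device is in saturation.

I_D ≈ 1.4 mA

V_G = V_DD·R_2/(R_1+R_2) = 11×270/740 = 4.01 V. With the source grounded, V_GS = V_G = 4.01 V.
Assume saturation: I_D = (k_n/2)(V_GS − V_t)² = (1.1/2)×(4.01 − 2.4)² = 0.55×1.61² = 1.43 mA.
V_DS = V_DD − I_D·R_D = 11 − 1.43×3.9 = 5.42 V.
Saturation requires V_DS ≥ V_GS − V_t = 1.61 V; 5.42 ≥ 1.61 ✓.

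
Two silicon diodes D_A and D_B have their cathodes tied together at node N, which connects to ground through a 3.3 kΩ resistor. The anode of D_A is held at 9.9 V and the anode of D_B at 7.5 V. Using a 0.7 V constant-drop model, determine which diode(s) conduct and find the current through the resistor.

Assume both conduct. Then node N would need to be at both 9.9−0.7 = 9.2 V and 7.5−0.7 = 6.8 V, which is impossible.
Assume only D_A conducts: V_N = 9.9 − 0.7 = 9.2 V, so I_R = 9.2/3.3 = 2.79 mA.
Check D_B: its anode-to-cathode voltage is 7.5 − 9.2 = -1.7 V < 0.7 V, so it is off. The assumption is consistent.

Only D_A conducts; I_R ≈ 2.8 mA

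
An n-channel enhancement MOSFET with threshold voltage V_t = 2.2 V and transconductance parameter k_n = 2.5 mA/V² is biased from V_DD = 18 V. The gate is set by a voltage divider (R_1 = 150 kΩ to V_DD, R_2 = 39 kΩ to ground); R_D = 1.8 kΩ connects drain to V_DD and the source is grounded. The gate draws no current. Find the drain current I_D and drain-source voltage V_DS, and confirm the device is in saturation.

I_D ≈ 2.9 mA, V_DS ≈ 13 V

V_G = V_DD·R_2/(R_1+R_2) = 18×39/189 = 3.71 V. With the source grounded, V_GS = V_G = 3.71 V.
Assume saturation: I_D = (k_n/2)(V_GS − V_t)² = (2.5/2)×(3.71 − 2.2)² = 1.25×1.51² = 2.87 mA.
V_DS = V_DD − I_D·R_D = 18 − 2.87×1.8 = 12.8 V.
Saturation requires V_DS ≥ V_GS − V_t = 1.51 V; 12.8 ≥ 1.51 ✓.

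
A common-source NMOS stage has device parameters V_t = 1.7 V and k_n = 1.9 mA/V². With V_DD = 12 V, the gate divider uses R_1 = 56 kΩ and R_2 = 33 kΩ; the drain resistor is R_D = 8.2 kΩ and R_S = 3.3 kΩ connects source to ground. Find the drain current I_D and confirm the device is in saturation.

V_G = V_DD·R_2/(R_1+R_2) = 12×33/89 = 4.45 V.
Assume saturation: I_D = (k_n/2)(V_GS − V_t)² with V_GS = V_G − I_D·R_S = 4.45 − 3.3·I_D.
Substituting gives 10.3·I_D² − 18.2·I_D + 7.18 = 0, with roots I_D = 0.594 or 1.17 mA.
The root I_D = 1.17 mA gives V_GS = 0.591 V ≤ V_t, so take I_D = 0.594 mA.
Then V_GS = 2.49 V and V_DS = V_DD − I_D(R_D+R_S) = 12 − 0.594×11.5 = 5.17 V.
Saturation requires V_DS ≥ V_GS − V_t = 0.79 V; 5.17 ≥ 0.79 ✓.

I_D ≈ 0.59 mA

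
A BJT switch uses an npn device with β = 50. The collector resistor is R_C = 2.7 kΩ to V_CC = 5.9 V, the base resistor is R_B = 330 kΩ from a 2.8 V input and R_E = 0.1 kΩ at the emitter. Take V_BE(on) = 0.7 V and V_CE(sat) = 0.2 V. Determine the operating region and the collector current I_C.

Assume active. Base-emitter loop: I_B = (V_BB − V_BE)/(R_B + (β+1)R_E) = (2.8 − 0.7)/(330 + 51×0.1) = 0.00627 mA.
I_C = β·I_B = 50×0.00627 = 0.313 mA.
V_CE = V_CC − I_C·R_C − I_E·R_E = 5.9 − 0.313×2.7 − 0.32×0.1 = 5.02 V > V_CE(sat), so the active-region assumption holds.

active; I_C ≈ 0.31 mA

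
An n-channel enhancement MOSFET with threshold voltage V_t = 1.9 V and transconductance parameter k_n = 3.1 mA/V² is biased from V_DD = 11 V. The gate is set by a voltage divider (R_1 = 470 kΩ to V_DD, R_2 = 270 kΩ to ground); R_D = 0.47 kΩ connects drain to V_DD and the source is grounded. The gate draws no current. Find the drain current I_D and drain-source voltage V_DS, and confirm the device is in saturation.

I_D ≈ 6.9 mA, V_DS ≈ 7.7 V

V_G = V_DD·R_2/(R_1+R_2) = 11×270/740 = 4.01 V. With the source grounded, V_GS = V_G = 4.01 V.
Assume saturation: I_D = (k_n/2)(V_GS − V_t)² = (3.1/2)×(4.01 − 1.9)² = 1.55×2.11² = 6.92 mA.
V_DS = V_DD − I_D·R_D = 11 − 6.92×0.47 = 7.75 V.
Saturation requires V_DS ≥ V_GS − V_t = 2.11 V; 7.75 ≥ 2.11 ✓.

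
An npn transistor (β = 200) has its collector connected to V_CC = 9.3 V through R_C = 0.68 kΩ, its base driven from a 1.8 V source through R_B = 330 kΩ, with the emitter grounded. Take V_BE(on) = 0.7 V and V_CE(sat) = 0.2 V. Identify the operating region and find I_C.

Assume active. Base-emitter loop: I_B = (V_BB − V_BE)/R_B = (1.8 − 0.7)/330 = 0.00333 mA.
I_C = β·I_B = 200×0.00333 = 0.667 mA.
V_CE = V_CC − I_C·R_C = 9.3 − 0.667×0.68 = 8.85 V > V_CE(sat), so the active-region assumption holds.

active; I_C ≈ 0.67 mA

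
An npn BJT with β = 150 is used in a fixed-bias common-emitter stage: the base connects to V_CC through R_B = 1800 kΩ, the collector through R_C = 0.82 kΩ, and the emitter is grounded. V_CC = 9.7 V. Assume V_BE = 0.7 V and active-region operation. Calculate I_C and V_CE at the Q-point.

Base loop: V_CC = I_B·R_B + V_BE, so I_B = (9.7 − 0.7)/1800 kΩ = 0.005 mA.
In the active region I_C = β·I_B = 150 × 0.005 = 0.75 mA.
Collector loop: V_CE = V_CC − I_C·R_C = 9.7 − 0.75×0.82 = 9.08 V.
Since V_CE = 9.08 V > V_CE(sat) ≈ 0.2 V, the transistor is in the active region as assumed.

I_C ≈ 0.75 mA, V_CE ≈ 9.1 V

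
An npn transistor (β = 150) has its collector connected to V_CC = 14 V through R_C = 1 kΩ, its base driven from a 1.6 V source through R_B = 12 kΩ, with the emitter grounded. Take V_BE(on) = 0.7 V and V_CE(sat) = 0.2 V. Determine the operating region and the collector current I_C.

Assume active. Base-emitter loop: I_B = (V_BB − V_BE)/R_B = (1.6 − 0.7)/12 = 0.075 mA.
I_C = β·I_B = 150×0.075 = 11.3 mA.
V_CE = V_CC − I_C·R_C = 14 − 11.3×1 = 2.75 V > V_CE(sat), so the active-region assumption holds.

active; I_C ≈ 11 mA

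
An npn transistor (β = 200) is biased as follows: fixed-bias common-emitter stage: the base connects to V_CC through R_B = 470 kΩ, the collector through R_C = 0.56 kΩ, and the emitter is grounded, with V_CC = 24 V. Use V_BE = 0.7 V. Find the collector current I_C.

I_C ≈ 9.9 mA

Base loop: V_CC = I_B·R_B + V_BE, so I_B = (24 − 0.7)/470 kΩ = 0.0496 mA.
In the active region I_C = β·I_B = 200 × 0.0496 = 9.91 mA.
Collector loop: V_CE = V_CC − I_C·R_C = 24 − 9.91×0.56 = 18.4 V.
Since V_CE = 18.4 V > V_CE(sat) ≈ 0.2 V, the transistor is in the active region as assumed.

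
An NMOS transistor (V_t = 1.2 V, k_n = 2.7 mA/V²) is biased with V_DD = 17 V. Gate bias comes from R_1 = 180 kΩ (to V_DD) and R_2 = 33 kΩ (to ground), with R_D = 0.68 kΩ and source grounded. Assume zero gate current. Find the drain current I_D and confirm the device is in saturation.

V_G = V_DD·R_2/(R_1+R_2) = 17×33/213 = 2.63 V. With the source grounded, V_GS = V_G = 2.63 V.
Assume saturation: I_D = (k_n/2)(V_GS − V_t)² = (2.7/2)×(2.63 − 1.2)² = 1.35×1.43² = 2.78 mA.
V_DS = V_DD − I_D·R_D = 17 − 2.78×0.68 = 15.1 V.
Saturation requires V_DS ≥ V_GS − V_t = 1.43 V; 15.1 ≥ 1.43 ✓.

I_D ≈ 2.8 mA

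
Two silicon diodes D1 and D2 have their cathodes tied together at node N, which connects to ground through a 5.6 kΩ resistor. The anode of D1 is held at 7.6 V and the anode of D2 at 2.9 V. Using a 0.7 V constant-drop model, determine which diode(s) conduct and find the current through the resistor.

Only D1 conducts; I_R ≈ 1.2 mA

Assume both conduct. Then node N would need to be at both 7.6−0.7 = 6.9 V and 2.9−0.7 = 2.2 V, which is impossible.
Assume only D1 conducts: V_N = 7.6 − 0.7 = 6.9 V, so I_R = 6.9/5.6 = 1.23 mA.
Check D2: its anode-to-cathode voltage is 2.9 − 6.9 = -4 V < 0.7 V, so it is off. The assumption is consistent.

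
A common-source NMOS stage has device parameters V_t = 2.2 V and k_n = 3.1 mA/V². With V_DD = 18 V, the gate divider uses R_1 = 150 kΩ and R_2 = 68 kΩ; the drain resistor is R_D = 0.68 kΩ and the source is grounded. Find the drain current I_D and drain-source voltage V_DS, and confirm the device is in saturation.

I_D ≈ 18 mA, V_DS ≈ 5.7 V

V_G = V_DD·R_2/(R_1+R_2) = 18×68/218 = 5.61 V. With the source grounded, V_GS = V_G = 5.61 V.
Assume saturation: I_D = (k_n/2)(V_GS − V_t)² = (3.1/2)×(5.61 − 2.2)² = 1.55×3.41² = 18.1 mA.
V_DS = V_DD − I_D·R_D = 18 − 18.1×0.68 = 5.71 V.
Saturation requires V_DS ≥ V_GS − V_t = 3.41 V; 5.71 ≥ 3.41 ✓.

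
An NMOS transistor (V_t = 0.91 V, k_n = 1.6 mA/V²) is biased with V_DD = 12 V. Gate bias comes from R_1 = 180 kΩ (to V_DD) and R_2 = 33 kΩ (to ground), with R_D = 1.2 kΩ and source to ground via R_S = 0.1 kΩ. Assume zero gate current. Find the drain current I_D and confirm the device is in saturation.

I_D ≈ 0.63 mA

V_G = V_DD·R_2/(R_1+R_2) = 12×33/213 = 1.86 V.
Assume saturation: I_D = (k_n/2)(V_GS − V_t)² with V_GS = V_G − I_D·R_S = 1.86 − 0.1·I_D.
Substituting gives 0.008·I_D² − 1.15·I_D + 0.721 = 0, with roots I_D = 0.628 or 143 mA.
The root I_D = 143 mA gives V_GS = -12.5 V ≤ V_t, so take I_D = 0.628 mA.
Then V_GS = 1.8 V and V_DS = V_DD − I_D(R_D+R_S) = 12 − 0.628×1.3 = 11.2 V.
Saturation requires V_DS ≥ V_GS − V_t = 0.886 V; 11.2 ≥ 0.886 ✓.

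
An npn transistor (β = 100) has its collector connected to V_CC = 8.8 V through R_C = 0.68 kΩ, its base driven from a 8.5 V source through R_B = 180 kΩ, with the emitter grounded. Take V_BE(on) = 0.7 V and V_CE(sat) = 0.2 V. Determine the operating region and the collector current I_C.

active; I_C ≈ 4.3 mA

Assume active. Base-emitter loop: I_B = (V_BB − V_BE)/R_B = (8.5 − 0.7)/180 = 0.0433 mA.
I_C = β·I_B = 100×0.0433 = 4.33 mA.
V_CE = V_CC − I_C·R_C = 8.8 − 4.33×0.68 = 5.85 V > V_CE(sat), so the active-region assumption holds.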